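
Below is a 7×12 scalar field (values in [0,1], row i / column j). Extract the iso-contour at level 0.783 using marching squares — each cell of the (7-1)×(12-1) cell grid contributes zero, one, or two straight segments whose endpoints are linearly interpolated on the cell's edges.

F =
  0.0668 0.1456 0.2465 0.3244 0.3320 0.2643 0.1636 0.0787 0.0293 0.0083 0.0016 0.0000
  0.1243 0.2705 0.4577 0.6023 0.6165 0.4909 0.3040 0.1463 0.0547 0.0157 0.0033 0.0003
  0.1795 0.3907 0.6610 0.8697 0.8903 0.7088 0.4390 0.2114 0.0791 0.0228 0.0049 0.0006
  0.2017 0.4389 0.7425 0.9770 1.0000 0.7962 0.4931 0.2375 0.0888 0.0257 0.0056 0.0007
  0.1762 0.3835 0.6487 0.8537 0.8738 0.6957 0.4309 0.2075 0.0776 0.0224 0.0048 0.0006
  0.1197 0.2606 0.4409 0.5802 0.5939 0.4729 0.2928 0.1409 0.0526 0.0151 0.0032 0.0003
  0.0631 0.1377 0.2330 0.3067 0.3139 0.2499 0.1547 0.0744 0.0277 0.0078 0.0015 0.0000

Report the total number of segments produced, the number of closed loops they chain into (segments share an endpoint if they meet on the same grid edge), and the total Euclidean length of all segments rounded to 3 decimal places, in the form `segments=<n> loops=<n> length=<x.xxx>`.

cell (1,2): code 0100 → (1.676,3.000)–(2.000,2.585)
cell (1,3): code 1100 → (1.608,4.000)–(1.676,3.000)
cell (1,4): code 1000 → (2.000,4.591)–(1.608,4.000)
cell (2,2): code 0110 → (2.000,2.585)–(3.000,2.173)
cell (2,4): code 1101 → (2.849,5.000)–(2.000,4.591)
cell (2,5): code 1000 → (3.000,5.044)–(2.849,5.000)
cell (3,2): code 0110 → (3.000,2.173)–(4.000,2.655)
cell (3,4): code 1011 → (4.000,4.510)–(3.131,5.000)
cell (3,5): code 0001 → (3.131,5.000)–(3.000,5.044)
cell (4,2): code 0010 → (4.000,2.655)–(4.259,3.000)
cell (4,3): code 0011 → (4.259,3.000)–(4.324,4.000)
cell (4,4): code 0001 → (4.324,4.000)–(4.000,4.510)
total: 12 segments, chained into 1 closed loop(s), length Σ = 8.703025

segments=12 loops=1 length=8.703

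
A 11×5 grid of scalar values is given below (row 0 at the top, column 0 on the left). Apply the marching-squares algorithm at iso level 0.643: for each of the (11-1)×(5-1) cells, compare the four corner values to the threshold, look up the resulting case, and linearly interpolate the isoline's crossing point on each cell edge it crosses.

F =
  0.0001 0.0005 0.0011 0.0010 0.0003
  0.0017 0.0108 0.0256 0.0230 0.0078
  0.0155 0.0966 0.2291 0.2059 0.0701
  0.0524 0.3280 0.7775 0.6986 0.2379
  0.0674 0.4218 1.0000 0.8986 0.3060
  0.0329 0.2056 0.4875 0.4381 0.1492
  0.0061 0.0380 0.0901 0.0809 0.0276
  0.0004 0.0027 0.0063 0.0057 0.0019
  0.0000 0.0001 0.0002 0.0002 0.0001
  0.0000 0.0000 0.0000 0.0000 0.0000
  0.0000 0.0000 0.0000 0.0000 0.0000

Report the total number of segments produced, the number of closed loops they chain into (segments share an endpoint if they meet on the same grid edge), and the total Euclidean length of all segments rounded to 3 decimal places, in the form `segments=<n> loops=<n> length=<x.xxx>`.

segments=8 loops=1 length=6.301

cell (2,1): code 0100 → (2.755,2.000)–(3.000,1.701)
cell (2,2): code 1100 → (2.887,3.000)–(2.755,2.000)
cell (2,3): code 1000 → (3.000,3.121)–(2.887,3.000)
cell (3,1): code 0110 → (3.000,1.701)–(4.000,1.383)
cell (3,3): code 1001 → (4.000,3.431)–(3.000,3.121)
cell (4,1): code 0010 → (4.000,1.383)–(4.697,2.000)
cell (4,2): code 0011 → (4.697,2.000)–(4.555,3.000)
cell (4,3): code 0001 → (4.555,3.000)–(4.000,3.431)
total: 8 segments, chained into 1 closed loop(s), length Σ = 6.301127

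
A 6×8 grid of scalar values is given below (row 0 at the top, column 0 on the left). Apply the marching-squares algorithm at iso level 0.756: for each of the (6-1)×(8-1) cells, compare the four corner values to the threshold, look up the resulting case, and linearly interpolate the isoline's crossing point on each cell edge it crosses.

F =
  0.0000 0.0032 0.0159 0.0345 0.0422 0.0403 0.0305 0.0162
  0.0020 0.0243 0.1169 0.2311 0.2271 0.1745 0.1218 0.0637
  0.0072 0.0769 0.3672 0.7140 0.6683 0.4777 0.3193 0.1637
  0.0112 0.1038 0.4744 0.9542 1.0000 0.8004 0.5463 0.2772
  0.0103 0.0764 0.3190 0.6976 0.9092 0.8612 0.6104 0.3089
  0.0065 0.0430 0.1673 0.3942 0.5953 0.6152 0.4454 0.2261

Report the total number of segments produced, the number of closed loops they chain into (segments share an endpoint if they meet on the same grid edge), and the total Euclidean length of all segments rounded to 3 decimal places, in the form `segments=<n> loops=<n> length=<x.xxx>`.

cell (2,2): code 0100 → (2.175,3.000)–(3.000,2.587)
cell (2,3): code 1100 → (2.264,4.000)–(2.175,3.000)
cell (2,4): code 1100 → (2.862,5.000)–(2.264,4.000)
cell (2,5): code 1000 → (3.000,5.175)–(2.862,5.000)
cell (3,2): code 0010 → (3.000,2.587)–(3.772,3.000)
cell (3,3): code 0111 → (3.772,3.000)–(4.000,3.276)
cell (3,5): code 1001 → (4.000,5.419)–(3.000,5.175)
cell (4,3): code 0010 → (4.000,3.276)–(4.488,4.000)
cell (4,4): code 0011 → (4.488,4.000)–(4.428,5.000)
cell (4,5): code 0001 → (4.428,5.000)–(4.000,5.419)
total: 10 segments, chained into 1 closed loop(s), length Σ = 8.051503

segments=10 loops=1 length=8.052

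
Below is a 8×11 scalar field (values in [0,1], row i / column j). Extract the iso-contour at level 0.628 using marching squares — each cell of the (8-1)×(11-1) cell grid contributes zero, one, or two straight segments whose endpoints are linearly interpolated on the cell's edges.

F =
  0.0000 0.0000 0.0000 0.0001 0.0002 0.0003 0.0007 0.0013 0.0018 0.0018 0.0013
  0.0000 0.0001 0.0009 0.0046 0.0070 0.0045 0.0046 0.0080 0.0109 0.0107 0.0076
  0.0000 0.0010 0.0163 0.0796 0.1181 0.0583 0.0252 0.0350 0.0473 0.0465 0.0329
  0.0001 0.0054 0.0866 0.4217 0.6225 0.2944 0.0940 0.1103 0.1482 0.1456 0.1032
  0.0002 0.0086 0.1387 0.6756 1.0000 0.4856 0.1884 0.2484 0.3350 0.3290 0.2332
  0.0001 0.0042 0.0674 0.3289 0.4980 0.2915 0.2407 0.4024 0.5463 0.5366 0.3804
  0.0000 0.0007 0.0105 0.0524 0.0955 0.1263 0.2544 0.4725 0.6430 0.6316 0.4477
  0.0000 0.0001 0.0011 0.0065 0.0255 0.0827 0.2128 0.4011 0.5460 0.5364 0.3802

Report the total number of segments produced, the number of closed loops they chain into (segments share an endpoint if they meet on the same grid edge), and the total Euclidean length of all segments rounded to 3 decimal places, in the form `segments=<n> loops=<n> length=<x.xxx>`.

segments=12 loops=2 length=7.531

cell (3,2): code 0100 → (3.813,3.000)–(4.000,2.911)
cell (3,3): code 1100 → (3.015,4.000)–(3.813,3.000)
cell (3,4): code 1000 → (4.000,4.723)–(3.015,4.000)
cell (4,2): code 0010 → (4.000,2.911)–(4.137,3.000)
cell (4,3): code 0011 → (4.137,3.000)–(4.741,4.000)
cell (4,4): code 0001 → (4.741,4.000)–(4.000,4.723)
cell (5,7): code 0100 → (5.845,8.000)–(6.000,7.912)
cell (5,8): code 1100 → (5.962,9.000)–(5.845,8.000)
cell (5,9): code 1000 → (6.000,9.020)–(5.962,9.000)
cell (6,7): code 0010 → (6.000,7.912)–(6.155,8.000)
cell (6,8): code 0011 → (6.155,8.000)–(6.038,9.000)
cell (6,9): code 0001 → (6.038,9.000)–(6.000,9.020)
total: 12 segments, chained into 2 closed loop(s), length Σ = 7.531150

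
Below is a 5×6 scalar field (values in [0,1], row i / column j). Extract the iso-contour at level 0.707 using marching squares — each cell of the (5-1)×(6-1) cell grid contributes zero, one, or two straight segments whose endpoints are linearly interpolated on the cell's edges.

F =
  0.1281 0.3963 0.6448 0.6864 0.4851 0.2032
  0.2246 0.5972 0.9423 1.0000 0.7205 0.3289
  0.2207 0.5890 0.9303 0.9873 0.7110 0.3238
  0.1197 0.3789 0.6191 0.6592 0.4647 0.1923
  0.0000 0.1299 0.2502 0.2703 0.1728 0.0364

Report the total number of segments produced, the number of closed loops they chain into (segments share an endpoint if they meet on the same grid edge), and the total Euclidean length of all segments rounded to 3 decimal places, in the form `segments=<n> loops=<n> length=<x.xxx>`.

cell (0,1): code 0100 → (0.209,2.000)–(1.000,1.318)
cell (0,2): code 1100 → (0.066,3.000)–(0.209,2.000)
cell (0,3): code 1100 → (0.943,4.000)–(0.066,3.000)
cell (0,4): code 1000 → (1.000,4.034)–(0.943,4.000)
cell (1,1): code 0110 → (1.000,1.318)–(2.000,1.346)
cell (1,4): code 1001 → (2.000,4.010)–(1.000,4.034)
cell (2,1): code 0010 → (2.000,1.346)–(2.718,2.000)
cell (2,2): code 0011 → (2.718,2.000)–(2.854,3.000)
cell (2,3): code 0011 → (2.854,3.000)–(2.016,4.000)
cell (2,4): code 0001 → (2.016,4.000)–(2.000,4.010)
total: 10 segments, chained into 1 closed loop(s), length Σ = 8.756472

segments=10 loops=1 length=8.756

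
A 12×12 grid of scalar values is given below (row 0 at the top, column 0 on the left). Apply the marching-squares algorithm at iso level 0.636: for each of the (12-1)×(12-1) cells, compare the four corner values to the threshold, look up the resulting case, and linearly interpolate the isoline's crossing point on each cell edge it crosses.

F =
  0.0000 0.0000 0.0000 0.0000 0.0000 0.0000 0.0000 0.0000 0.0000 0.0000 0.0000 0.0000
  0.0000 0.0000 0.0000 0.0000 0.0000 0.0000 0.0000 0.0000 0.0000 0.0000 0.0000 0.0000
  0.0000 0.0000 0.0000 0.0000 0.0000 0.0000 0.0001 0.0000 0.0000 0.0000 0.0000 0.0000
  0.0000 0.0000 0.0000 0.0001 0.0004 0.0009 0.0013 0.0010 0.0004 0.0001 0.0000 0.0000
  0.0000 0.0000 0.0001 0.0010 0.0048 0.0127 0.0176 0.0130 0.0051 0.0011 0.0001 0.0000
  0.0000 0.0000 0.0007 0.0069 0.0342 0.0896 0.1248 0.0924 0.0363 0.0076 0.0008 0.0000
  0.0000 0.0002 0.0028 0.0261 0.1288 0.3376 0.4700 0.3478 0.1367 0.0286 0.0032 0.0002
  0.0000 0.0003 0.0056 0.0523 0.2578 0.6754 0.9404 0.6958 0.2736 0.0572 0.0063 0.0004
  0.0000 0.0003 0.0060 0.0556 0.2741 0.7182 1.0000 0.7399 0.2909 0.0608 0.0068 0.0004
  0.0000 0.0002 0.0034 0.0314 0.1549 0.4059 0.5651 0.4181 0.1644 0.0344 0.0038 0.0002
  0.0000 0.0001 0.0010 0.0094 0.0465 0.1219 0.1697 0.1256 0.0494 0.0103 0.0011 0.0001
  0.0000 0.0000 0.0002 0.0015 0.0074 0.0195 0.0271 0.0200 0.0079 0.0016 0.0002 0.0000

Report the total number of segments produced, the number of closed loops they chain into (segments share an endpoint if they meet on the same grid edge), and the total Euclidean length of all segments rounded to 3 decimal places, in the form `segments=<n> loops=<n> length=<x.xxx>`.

cell (6,4): code 0100 → (6.883,5.000)–(7.000,4.906)
cell (6,5): code 1100 → (6.353,6.000)–(6.883,5.000)
cell (6,6): code 1100 → (6.828,7.000)–(6.353,6.000)
cell (6,7): code 1000 → (7.000,7.142)–(6.828,7.000)
cell (7,4): code 0110 → (7.000,4.906)–(8.000,4.815)
cell (7,7): code 1001 → (8.000,7.231)–(7.000,7.142)
cell (8,4): code 0010 → (8.000,4.815)–(8.263,5.000)
cell (8,5): code 0011 → (8.263,5.000)–(8.837,6.000)
cell (8,6): code 0011 → (8.837,6.000)–(8.323,7.000)
cell (8,7): code 0001 → (8.323,7.000)–(8.000,7.231)
total: 10 segments, chained into 1 closed loop(s), length Σ = 7.616352

segments=10 loops=1 length=7.616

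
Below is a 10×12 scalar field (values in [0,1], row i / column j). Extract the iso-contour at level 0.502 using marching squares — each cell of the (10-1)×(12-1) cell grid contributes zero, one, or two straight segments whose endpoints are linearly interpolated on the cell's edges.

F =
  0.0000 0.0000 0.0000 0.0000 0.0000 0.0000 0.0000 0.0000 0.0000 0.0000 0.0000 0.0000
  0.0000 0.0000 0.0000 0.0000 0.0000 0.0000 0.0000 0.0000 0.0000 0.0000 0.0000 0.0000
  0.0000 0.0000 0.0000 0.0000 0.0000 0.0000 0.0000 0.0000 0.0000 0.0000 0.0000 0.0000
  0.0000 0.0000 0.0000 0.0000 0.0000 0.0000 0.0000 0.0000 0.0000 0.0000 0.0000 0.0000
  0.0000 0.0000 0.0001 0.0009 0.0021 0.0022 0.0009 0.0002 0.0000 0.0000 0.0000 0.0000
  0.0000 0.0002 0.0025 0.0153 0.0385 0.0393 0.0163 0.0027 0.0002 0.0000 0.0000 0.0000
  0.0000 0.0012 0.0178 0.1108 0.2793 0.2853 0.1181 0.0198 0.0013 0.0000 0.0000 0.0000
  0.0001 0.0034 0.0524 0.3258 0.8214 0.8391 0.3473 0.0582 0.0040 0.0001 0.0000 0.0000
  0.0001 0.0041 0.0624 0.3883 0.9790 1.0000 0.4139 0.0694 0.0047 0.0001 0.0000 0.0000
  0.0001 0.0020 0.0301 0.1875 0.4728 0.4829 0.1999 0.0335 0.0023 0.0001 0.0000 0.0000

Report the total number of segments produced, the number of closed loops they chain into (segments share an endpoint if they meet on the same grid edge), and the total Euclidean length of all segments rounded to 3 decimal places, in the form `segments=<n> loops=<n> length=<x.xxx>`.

segments=8 loops=1 length=8.342

cell (6,3): code 0100 → (6.411,4.000)–(7.000,3.356)
cell (6,4): code 1100 → (6.391,5.000)–(6.411,4.000)
cell (6,5): code 1000 → (7.000,5.685)–(6.391,5.000)
cell (7,3): code 0110 → (7.000,3.356)–(8.000,3.192)
cell (7,5): code 1001 → (8.000,5.850)–(7.000,5.685)
cell (8,3): code 0010 → (8.000,3.192)–(8.942,4.000)
cell (8,4): code 0011 → (8.942,4.000)–(8.963,5.000)
cell (8,5): code 0001 → (8.963,5.000)–(8.000,5.850)
total: 8 segments, chained into 1 closed loop(s), length Σ = 8.342215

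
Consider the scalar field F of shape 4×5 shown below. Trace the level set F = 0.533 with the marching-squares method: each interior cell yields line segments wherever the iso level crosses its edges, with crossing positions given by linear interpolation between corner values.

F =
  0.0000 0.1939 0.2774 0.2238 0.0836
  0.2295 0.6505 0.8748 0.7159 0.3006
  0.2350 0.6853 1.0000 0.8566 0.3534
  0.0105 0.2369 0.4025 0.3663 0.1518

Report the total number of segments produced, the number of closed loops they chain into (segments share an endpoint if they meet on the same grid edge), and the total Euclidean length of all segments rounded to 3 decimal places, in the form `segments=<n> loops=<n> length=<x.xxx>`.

segments=10 loops=1 length=8.548

cell (0,0): code 0100 → (0.743,1.000)–(1.000,0.721)
cell (0,1): code 1100 → (0.428,2.000)–(0.743,1.000)
cell (0,2): code 1100 → (0.628,3.000)–(0.428,2.000)
cell (0,3): code 1000 → (1.000,3.440)–(0.628,3.000)
cell (1,0): code 0110 → (1.000,0.721)–(2.000,0.662)
cell (1,3): code 1001 → (2.000,3.643)–(1.000,3.440)
cell (2,0): code 0010 → (2.000,0.662)–(2.340,1.000)
cell (2,1): code 0011 → (2.340,1.000)–(2.782,2.000)
cell (2,2): code 0011 → (2.782,2.000)–(2.660,3.000)
cell (2,3): code 0001 → (2.660,3.000)–(2.000,3.643)
total: 10 segments, chained into 1 closed loop(s), length Σ = 8.547759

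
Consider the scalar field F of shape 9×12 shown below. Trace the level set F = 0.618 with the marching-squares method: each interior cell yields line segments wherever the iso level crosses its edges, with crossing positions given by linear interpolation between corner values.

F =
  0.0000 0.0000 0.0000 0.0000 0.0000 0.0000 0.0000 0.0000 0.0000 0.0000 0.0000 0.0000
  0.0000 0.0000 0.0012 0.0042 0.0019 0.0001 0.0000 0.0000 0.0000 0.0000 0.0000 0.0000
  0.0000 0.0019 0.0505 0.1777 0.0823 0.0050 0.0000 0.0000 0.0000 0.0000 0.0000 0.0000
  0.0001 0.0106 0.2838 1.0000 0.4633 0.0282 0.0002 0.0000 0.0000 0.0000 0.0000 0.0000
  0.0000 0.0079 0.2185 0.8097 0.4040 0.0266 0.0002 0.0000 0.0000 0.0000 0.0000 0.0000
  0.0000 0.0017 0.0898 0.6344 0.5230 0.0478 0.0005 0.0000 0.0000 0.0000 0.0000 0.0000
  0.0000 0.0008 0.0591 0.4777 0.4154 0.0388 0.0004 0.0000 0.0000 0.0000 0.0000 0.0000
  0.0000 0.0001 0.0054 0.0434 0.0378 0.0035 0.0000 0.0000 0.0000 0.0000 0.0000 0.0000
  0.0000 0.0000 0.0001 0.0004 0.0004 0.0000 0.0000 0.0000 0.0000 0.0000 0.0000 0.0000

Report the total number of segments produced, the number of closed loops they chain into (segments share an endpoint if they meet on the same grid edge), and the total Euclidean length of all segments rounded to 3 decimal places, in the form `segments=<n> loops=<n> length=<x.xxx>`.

cell (2,2): code 0100 → (2.535,3.000)–(3.000,2.467)
cell (2,3): code 1000 → (3.000,3.712)–(2.535,3.000)
cell (3,2): code 0110 → (3.000,2.467)–(4.000,2.676)
cell (3,3): code 1001 → (4.000,3.473)–(3.000,3.712)
cell (4,2): code 0110 → (4.000,2.676)–(5.000,2.970)
cell (4,3): code 1001 → (5.000,3.147)–(4.000,3.473)
cell (5,2): code 0010 → (5.000,2.970)–(5.105,3.000)
cell (5,3): code 0001 → (5.105,3.000)–(5.000,3.147)
total: 8 segments, chained into 1 closed loop(s), length Σ = 5.990582

segments=8 loops=1 length=5.991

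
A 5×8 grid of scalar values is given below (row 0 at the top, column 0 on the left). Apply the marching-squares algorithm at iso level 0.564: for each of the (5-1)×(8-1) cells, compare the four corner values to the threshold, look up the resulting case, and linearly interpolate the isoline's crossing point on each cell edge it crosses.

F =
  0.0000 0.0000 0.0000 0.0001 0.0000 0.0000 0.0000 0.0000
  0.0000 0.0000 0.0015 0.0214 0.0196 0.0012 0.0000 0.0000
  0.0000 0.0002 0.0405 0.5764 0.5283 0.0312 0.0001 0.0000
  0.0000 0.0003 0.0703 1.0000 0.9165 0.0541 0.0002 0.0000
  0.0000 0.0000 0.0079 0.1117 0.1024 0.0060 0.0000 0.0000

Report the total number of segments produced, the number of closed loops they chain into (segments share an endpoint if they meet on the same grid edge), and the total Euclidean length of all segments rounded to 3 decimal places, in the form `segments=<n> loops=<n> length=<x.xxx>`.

cell (1,2): code 0100 → (1.978,3.000)–(2.000,2.977)
cell (1,3): code 1000 → (2.000,3.258)–(1.978,3.000)
cell (2,2): code 0110 → (2.000,2.977)–(3.000,2.531)
cell (2,3): code 1101 → (2.092,4.000)–(2.000,3.258)
cell (2,4): code 1000 → (3.000,4.409)–(2.092,4.000)
cell (3,2): code 0010 → (3.000,2.531)–(3.491,3.000)
cell (3,3): code 0011 → (3.491,3.000)–(3.433,4.000)
cell (3,4): code 0001 → (3.433,4.000)–(3.000,4.409)
total: 8 segments, chained into 1 closed loop(s), length Σ = 5.405448

segments=8 loops=1 length=5.405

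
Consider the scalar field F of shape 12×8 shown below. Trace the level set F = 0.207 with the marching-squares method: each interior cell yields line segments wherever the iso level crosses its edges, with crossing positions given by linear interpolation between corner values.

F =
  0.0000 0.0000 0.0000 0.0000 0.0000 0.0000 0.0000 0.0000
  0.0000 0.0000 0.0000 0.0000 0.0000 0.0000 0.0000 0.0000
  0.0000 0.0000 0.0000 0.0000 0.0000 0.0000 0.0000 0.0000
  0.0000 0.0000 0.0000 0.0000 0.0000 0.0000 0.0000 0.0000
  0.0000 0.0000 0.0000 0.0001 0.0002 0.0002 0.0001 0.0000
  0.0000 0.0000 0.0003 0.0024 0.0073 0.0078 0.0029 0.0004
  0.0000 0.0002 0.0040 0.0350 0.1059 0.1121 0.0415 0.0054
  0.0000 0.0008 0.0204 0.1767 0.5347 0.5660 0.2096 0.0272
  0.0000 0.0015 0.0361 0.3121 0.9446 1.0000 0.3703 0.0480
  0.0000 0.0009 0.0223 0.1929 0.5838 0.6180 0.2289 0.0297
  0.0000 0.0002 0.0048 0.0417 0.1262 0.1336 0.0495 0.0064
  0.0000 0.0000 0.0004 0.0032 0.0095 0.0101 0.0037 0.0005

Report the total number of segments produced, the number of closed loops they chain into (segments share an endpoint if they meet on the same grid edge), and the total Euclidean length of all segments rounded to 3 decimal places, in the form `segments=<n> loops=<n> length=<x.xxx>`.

cell (6,3): code 0100 → (6.236,4.000)–(7.000,3.085)
cell (6,4): code 1100 → (6.209,5.000)–(6.236,4.000)
cell (6,5): code 1100 → (6.985,6.000)–(6.209,5.000)
cell (6,6): code 1000 → (7.000,6.014)–(6.985,6.000)
cell (7,2): code 0100 → (7.224,3.000)–(8.000,2.619)
cell (7,3): code 1110 → (7.000,3.085)–(7.224,3.000)
cell (7,6): code 1001 → (8.000,6.507)–(7.000,6.014)
cell (8,2): code 0010 → (8.000,2.619)–(8.882,3.000)
cell (8,3): code 0111 → (8.882,3.000)–(9.000,3.036)
cell (8,6): code 1001 → (9.000,6.110)–(8.000,6.507)
cell (9,3): code 0010 → (9.000,3.036)–(9.823,4.000)
cell (9,4): code 0011 → (9.823,4.000)–(9.848,5.000)
cell (9,5): code 0011 → (9.848,5.000)–(9.122,6.000)
cell (9,6): code 0001 → (9.122,6.000)–(9.000,6.110)
total: 14 segments, chained into 1 closed loop(s), length Σ = 11.526030

segments=14 loops=1 length=11.526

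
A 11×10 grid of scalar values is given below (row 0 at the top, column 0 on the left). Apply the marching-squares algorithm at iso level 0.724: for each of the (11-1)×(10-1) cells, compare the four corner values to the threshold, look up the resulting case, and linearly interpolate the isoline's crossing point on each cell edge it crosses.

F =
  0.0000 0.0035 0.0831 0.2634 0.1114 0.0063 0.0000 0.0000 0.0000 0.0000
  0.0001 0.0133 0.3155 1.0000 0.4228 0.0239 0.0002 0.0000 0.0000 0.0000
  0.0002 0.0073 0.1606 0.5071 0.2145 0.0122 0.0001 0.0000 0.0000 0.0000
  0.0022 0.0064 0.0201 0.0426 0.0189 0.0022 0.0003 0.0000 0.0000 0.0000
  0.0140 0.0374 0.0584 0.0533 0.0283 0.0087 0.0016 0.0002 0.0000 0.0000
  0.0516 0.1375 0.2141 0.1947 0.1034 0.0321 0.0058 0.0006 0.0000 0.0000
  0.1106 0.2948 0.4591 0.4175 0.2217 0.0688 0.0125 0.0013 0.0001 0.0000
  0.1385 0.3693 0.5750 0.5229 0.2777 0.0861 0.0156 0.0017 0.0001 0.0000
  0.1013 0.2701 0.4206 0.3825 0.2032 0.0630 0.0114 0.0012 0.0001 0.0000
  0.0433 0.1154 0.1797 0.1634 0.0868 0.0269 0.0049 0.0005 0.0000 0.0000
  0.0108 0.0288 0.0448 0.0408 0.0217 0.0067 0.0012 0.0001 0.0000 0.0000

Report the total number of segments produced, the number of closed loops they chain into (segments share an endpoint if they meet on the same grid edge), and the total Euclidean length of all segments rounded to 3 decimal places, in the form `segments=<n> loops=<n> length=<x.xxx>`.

cell (0,2): code 0100 → (0.625,3.000)–(1.000,2.597)
cell (0,3): code 1000 → (1.000,3.478)–(0.625,3.000)
cell (1,2): code 0010 → (1.000,2.597)–(1.560,3.000)
cell (1,3): code 0001 → (1.560,3.000)–(1.000,3.478)
total: 4 segments, chained into 1 closed loop(s), length Σ = 2.584280

segments=4 loops=1 length=2.584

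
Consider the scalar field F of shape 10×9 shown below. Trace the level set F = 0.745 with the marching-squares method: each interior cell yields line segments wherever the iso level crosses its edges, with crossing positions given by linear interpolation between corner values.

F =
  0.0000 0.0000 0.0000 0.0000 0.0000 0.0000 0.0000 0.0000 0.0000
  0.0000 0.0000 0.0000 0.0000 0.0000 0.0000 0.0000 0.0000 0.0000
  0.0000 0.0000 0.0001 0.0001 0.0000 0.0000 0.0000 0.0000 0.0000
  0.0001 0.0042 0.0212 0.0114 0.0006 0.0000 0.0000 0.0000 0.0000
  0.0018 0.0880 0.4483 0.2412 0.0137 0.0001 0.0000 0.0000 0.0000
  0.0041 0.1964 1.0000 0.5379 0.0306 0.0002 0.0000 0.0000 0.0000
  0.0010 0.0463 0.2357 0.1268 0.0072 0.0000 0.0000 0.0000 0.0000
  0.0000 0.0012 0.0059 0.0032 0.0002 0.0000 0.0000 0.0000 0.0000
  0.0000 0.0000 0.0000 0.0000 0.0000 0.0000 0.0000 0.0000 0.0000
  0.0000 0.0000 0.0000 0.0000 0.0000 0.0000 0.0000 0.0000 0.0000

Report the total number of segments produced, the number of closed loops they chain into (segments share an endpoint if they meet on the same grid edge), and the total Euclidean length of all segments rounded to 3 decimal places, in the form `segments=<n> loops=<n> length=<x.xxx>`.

segments=4 loops=1 length=2.386

cell (4,1): code 0100 → (4.538,2.000)–(5.000,1.683)
cell (4,2): code 1000 → (5.000,2.552)–(4.538,2.000)
cell (5,1): code 0010 → (5.000,1.683)–(5.334,2.000)
cell (5,2): code 0001 → (5.334,2.000)–(5.000,2.552)
total: 4 segments, chained into 1 closed loop(s), length Σ = 2.385769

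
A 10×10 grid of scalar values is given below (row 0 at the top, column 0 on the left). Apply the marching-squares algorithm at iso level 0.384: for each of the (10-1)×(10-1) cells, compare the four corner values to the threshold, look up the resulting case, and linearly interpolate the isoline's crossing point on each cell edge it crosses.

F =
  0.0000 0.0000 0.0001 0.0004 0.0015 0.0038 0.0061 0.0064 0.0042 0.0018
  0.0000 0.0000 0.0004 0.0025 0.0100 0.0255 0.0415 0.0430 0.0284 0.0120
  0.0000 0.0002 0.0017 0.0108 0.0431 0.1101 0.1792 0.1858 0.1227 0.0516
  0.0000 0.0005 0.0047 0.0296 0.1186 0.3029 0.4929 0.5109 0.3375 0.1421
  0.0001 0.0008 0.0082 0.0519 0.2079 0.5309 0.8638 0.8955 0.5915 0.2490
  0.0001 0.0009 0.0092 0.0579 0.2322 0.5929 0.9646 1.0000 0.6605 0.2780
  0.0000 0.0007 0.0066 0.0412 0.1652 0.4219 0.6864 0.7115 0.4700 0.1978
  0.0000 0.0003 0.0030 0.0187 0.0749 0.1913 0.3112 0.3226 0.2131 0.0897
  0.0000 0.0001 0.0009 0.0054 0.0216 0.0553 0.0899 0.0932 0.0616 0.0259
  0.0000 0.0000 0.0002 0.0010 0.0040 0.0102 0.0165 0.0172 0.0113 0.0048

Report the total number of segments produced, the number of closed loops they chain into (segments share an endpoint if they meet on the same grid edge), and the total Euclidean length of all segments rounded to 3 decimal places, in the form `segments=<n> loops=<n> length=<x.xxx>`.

cell (2,5): code 0100 → (2.653,6.000)–(3.000,5.427)
cell (2,6): code 1100 → (2.610,7.000)–(2.653,6.000)
cell (2,7): code 1000 → (3.000,7.732)–(2.610,7.000)
cell (3,4): code 0100 → (3.356,5.000)–(4.000,4.545)
cell (3,5): code 1110 → (3.000,5.427)–(3.356,5.000)
cell (3,7): code 1101 → (3.183,8.000)–(3.000,7.732)
cell (3,8): code 1000 → (4.000,8.606)–(3.183,8.000)
cell (4,4): code 0110 → (4.000,4.545)–(5.000,4.421)
cell (4,8): code 1001 → (5.000,8.723)–(4.000,8.606)
cell (5,4): code 0110 → (5.000,4.421)–(6.000,4.852)
cell (5,8): code 1001 → (6.000,8.316)–(5.000,8.723)
cell (6,4): code 0010 → (6.000,4.852)–(6.164,5.000)
cell (6,5): code 0011 → (6.164,5.000)–(6.806,6.000)
cell (6,6): code 0011 → (6.806,6.000)–(6.842,7.000)
cell (6,7): code 0011 → (6.842,7.000)–(6.335,8.000)
cell (6,8): code 0001 → (6.335,8.000)–(6.000,8.316)
total: 16 segments, chained into 1 closed loop(s), length Σ = 13.361135

segments=16 loops=1 length=13.361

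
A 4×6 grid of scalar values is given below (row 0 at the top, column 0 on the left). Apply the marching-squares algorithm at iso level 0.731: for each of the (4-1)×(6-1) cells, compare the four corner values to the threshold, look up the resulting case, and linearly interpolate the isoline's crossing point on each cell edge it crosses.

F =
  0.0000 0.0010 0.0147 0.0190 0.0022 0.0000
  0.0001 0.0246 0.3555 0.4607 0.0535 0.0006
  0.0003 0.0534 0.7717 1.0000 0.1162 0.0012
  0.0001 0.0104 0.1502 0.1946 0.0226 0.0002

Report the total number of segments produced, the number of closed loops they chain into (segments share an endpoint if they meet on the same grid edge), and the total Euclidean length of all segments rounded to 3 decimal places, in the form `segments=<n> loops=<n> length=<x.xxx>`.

cell (1,1): code 0100 → (1.902,2.000)–(2.000,1.943)
cell (1,2): code 1100 → (1.501,3.000)–(1.902,2.000)
cell (1,3): code 1000 → (2.000,3.304)–(1.501,3.000)
cell (2,1): code 0010 → (2.000,1.943)–(2.065,2.000)
cell (2,2): code 0011 → (2.065,2.000)–(2.334,3.000)
cell (2,3): code 0001 → (2.334,3.000)–(2.000,3.304)
total: 6 segments, chained into 1 closed loop(s), length Σ = 3.348646

segments=6 loops=1 length=3.349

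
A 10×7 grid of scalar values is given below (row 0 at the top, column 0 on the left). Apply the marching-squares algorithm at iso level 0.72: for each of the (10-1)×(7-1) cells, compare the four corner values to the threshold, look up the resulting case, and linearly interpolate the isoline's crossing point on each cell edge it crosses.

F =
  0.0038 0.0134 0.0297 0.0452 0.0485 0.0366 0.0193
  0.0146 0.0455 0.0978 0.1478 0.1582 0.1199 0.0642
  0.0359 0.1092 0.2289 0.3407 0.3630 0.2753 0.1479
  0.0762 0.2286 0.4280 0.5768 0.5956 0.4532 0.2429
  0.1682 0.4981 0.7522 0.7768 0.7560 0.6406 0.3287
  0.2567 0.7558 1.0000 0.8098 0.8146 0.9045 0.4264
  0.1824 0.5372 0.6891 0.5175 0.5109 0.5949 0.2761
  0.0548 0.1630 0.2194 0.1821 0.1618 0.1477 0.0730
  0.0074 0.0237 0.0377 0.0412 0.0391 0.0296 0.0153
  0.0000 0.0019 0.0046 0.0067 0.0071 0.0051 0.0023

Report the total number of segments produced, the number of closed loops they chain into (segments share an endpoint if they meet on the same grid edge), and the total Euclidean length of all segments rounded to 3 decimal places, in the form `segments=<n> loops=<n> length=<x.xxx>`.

cell (3,1): code 0100 → (3.901,2.000)–(4.000,1.873)
cell (3,2): code 1100 → (3.716,3.000)–(3.901,2.000)
cell (3,3): code 1100 → (3.776,4.000)–(3.716,3.000)
cell (3,4): code 1000 → (4.000,4.312)–(3.776,4.000)
cell (4,0): code 0100 → (4.861,1.000)–(5.000,0.928)
cell (4,1): code 1110 → (4.000,1.873)–(4.861,1.000)
cell (4,4): code 1101 → (4.301,5.000)–(4.000,4.312)
cell (4,5): code 1000 → (5.000,5.386)–(4.301,5.000)
cell (5,0): code 0010 → (5.000,0.928)–(5.164,1.000)
cell (5,1): code 0011 → (5.164,1.000)–(5.901,2.000)
cell (5,2): code 0011 → (5.901,2.000)–(5.307,3.000)
cell (5,3): code 0011 → (5.307,3.000)–(5.311,4.000)
cell (5,4): code 0011 → (5.311,4.000)–(5.596,5.000)
cell (5,5): code 0001 → (5.596,5.000)–(5.000,5.386)
total: 14 segments, chained into 1 closed loop(s), length Σ = 10.829644

segments=14 loops=1 length=10.830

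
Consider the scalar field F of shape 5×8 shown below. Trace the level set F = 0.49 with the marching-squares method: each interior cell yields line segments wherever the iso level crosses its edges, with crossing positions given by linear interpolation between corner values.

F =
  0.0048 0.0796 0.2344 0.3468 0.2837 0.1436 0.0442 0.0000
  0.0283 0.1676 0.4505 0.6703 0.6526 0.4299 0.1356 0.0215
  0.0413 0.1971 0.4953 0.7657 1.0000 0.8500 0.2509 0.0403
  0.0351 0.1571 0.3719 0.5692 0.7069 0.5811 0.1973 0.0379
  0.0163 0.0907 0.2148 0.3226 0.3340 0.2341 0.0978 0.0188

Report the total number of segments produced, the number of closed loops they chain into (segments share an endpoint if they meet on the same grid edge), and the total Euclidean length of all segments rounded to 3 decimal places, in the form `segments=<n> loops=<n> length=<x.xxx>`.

cell (0,2): code 0100 → (0.443,3.000)–(1.000,2.180)
cell (0,3): code 1100 → (0.559,4.000)–(0.443,3.000)
cell (0,4): code 1000 → (1.000,4.730)–(0.559,4.000)
cell (1,1): code 0100 → (1.882,2.000)–(2.000,1.982)
cell (1,2): code 1110 → (1.000,2.180)–(1.882,2.000)
cell (1,4): code 1101 → (1.143,5.000)–(1.000,4.730)
cell (1,5): code 1000 → (2.000,5.601)–(1.143,5.000)
cell (2,1): code 0010 → (2.000,1.982)–(2.043,2.000)
cell (2,2): code 0111 → (2.043,2.000)–(3.000,2.599)
cell (2,5): code 1001 → (3.000,5.237)–(2.000,5.601)
cell (3,2): code 0010 → (3.000,2.599)–(3.321,3.000)
cell (3,3): code 0011 → (3.321,3.000)–(3.582,4.000)
cell (3,4): code 0011 → (3.582,4.000)–(3.263,5.000)
cell (3,5): code 0001 → (3.263,5.000)–(3.000,5.237)
total: 14 segments, chained into 1 closed loop(s), length Σ = 10.413285

segments=14 loops=1 length=10.413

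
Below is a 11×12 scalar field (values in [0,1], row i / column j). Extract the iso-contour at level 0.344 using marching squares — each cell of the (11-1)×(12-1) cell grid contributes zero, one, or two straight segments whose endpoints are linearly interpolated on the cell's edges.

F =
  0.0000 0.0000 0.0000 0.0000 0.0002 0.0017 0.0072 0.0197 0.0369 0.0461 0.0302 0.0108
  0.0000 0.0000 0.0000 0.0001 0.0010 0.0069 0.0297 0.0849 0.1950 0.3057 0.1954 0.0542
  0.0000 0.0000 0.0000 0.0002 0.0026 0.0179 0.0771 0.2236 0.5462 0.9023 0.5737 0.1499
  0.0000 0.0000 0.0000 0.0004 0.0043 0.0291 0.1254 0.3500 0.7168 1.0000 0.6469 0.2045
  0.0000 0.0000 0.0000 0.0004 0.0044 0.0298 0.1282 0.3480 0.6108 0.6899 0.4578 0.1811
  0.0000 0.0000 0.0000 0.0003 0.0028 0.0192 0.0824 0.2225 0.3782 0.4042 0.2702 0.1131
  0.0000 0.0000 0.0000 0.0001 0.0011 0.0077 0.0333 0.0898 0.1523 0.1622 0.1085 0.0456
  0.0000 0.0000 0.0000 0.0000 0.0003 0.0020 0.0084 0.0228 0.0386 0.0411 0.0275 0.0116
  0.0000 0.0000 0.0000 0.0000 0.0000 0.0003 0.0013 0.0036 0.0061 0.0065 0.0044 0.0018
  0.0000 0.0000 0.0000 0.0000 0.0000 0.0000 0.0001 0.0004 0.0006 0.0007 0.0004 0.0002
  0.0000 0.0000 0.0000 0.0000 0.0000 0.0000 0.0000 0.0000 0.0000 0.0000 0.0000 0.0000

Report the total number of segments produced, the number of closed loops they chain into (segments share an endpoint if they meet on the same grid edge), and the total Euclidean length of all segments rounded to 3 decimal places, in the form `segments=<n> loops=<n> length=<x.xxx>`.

cell (1,7): code 0100 → (1.424,8.000)–(2.000,7.373)
cell (1,8): code 1100 → (1.064,9.000)–(1.424,8.000)
cell (1,9): code 1100 → (1.393,10.000)–(1.064,9.000)
cell (1,10): code 1000 → (2.000,10.542)–(1.393,10.000)
cell (2,6): code 0100 → (2.953,7.000)–(3.000,6.973)
cell (2,7): code 1110 → (2.000,7.373)–(2.953,7.000)
cell (2,10): code 1001 → (3.000,10.685)–(2.000,10.542)
cell (3,6): code 0110 → (3.000,6.973)–(4.000,6.982)
cell (3,10): code 1001 → (4.000,10.411)–(3.000,10.685)
cell (4,6): code 0010 → (4.000,6.982)–(4.032,7.000)
cell (4,7): code 0111 → (4.032,7.000)–(5.000,7.780)
cell (4,9): code 1011 → (5.000,9.449)–(4.607,10.000)
cell (4,10): code 0001 → (4.607,10.000)–(4.000,10.411)
cell (5,7): code 0010 → (5.000,7.780)–(5.151,8.000)
cell (5,8): code 0011 → (5.151,8.000)–(5.249,9.000)
cell (5,9): code 0001 → (5.249,9.000)–(5.000,9.449)
total: 16 segments, chained into 1 closed loop(s), length Σ = 12.379712

segments=16 loops=1 length=12.380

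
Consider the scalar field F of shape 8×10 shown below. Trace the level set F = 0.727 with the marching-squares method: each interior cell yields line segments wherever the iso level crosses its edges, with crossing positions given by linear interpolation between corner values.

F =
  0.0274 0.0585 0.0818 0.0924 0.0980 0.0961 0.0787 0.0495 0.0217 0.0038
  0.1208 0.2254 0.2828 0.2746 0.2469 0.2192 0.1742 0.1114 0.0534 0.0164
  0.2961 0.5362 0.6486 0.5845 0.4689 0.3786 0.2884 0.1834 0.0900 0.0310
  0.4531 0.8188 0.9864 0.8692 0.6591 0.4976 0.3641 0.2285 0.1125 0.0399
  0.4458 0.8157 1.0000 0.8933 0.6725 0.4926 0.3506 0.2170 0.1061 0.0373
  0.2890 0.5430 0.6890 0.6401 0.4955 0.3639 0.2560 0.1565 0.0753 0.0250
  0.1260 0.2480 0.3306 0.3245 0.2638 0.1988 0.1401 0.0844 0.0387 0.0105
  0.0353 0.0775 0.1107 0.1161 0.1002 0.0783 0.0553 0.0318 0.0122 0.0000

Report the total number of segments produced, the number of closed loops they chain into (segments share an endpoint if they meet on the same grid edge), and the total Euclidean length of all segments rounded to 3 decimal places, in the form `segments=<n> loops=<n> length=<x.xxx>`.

cell (2,0): code 0100 → (2.675,1.000)–(3.000,0.749)
cell (2,1): code 1100 → (2.232,2.000)–(2.675,1.000)
cell (2,2): code 1100 → (2.501,3.000)–(2.232,2.000)
cell (2,3): code 1000 → (3.000,3.677)–(2.501,3.000)
cell (3,0): code 0110 → (3.000,0.749)–(4.000,0.760)
cell (3,3): code 1001 → (4.000,3.753)–(3.000,3.677)
cell (4,0): code 0010 → (4.000,0.760)–(4.325,1.000)
cell (4,1): code 0011 → (4.325,1.000)–(4.878,2.000)
cell (4,2): code 0011 → (4.878,2.000)–(4.657,3.000)
cell (4,3): code 0001 → (4.657,3.000)–(4.000,3.753)
total: 10 segments, chained into 1 closed loop(s), length Σ = 8.953891

segments=10 loops=1 length=8.954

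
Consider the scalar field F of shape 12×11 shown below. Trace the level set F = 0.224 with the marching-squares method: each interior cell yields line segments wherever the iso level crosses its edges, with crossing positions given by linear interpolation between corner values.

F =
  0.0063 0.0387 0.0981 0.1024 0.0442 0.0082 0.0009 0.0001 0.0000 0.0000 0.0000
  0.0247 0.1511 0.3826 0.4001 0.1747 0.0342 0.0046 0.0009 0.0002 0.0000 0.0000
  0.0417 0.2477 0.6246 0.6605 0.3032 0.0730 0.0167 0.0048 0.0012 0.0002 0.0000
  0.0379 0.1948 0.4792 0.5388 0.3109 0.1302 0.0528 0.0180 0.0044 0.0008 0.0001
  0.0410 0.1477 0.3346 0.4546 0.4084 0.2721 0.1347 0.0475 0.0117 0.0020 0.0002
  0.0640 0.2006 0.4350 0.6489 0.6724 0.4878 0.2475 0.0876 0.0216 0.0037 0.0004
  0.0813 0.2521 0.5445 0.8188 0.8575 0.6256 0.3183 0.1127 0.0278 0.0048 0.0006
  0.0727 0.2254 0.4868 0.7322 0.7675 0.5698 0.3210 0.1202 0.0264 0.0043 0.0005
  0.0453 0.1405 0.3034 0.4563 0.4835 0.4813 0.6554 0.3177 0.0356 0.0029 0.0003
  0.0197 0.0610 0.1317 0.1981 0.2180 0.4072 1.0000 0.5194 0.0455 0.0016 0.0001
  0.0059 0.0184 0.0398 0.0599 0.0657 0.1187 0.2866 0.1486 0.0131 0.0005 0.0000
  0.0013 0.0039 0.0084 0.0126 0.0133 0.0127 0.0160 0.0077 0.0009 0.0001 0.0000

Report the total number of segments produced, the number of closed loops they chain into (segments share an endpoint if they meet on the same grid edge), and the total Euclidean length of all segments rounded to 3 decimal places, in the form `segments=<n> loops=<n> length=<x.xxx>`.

segments=36 loops=1 length=26.644

cell (0,1): code 0100 → (0.443,2.000)–(1.000,1.315)
cell (0,2): code 1100 → (0.408,3.000)–(0.443,2.000)
cell (0,3): code 1000 → (1.000,3.781)–(0.408,3.000)
cell (1,0): code 0100 → (1.755,1.000)–(2.000,0.885)
cell (1,1): code 1110 → (1.000,1.315)–(1.755,1.000)
cell (1,3): code 1101 → (1.384,4.000)–(1.000,3.781)
cell (1,4): code 1000 → (2.000,4.344)–(1.384,4.000)
cell (2,0): code 0010 → (2.000,0.885)–(2.448,1.000)
cell (2,1): code 0111 → (2.448,1.000)–(3.000,1.103)
cell (2,4): code 1001 → (3.000,4.481)–(2.000,4.344)
cell (3,1): code 0110 → (3.000,1.103)–(4.000,1.408)
cell (3,4): code 1101 → (3.661,5.000)–(3.000,4.481)
cell (3,5): code 1000 → (4.000,5.350)–(3.661,5.000)
cell (4,1): code 0110 → (4.000,1.408)–(5.000,1.100)
cell (4,5): code 1101 → (4.792,6.000)–(4.000,5.350)
cell (4,6): code 1000 → (5.000,6.147)–(4.792,6.000)
cell (5,0): code 0100 → (5.454,1.000)–(6.000,0.835)
cell (5,1): code 1110 → (5.000,1.100)–(5.454,1.000)
cell (5,6): code 1001 → (6.000,6.459)–(5.000,6.147)
cell (6,0): code 0110 → (6.000,0.835)–(7.000,0.991)
cell (6,6): code 1001 → (7.000,6.483)–(6.000,6.459)
cell (7,0): code 0010 → (7.000,0.991)–(7.016,1.000)
cell (7,1): code 0111 → (7.016,1.000)–(8.000,1.513)
cell (7,6): code 1101 → (7.526,7.000)–(7.000,6.483)
cell (7,7): code 1000 → (8.000,7.332)–(7.526,7.000)
cell (8,1): code 0010 → (8.000,1.513)–(8.462,2.000)
cell (8,2): code 0011 → (8.462,2.000)–(8.900,3.000)
cell (8,3): code 0011 → (8.900,3.000)–(8.977,4.000)
cell (8,4): code 0111 → (8.977,4.000)–(9.000,4.032)
cell (8,7): code 1001 → (9.000,7.623)–(8.000,7.332)
cell (9,4): code 0010 → (9.000,4.032)–(9.635,5.000)
cell (9,5): code 0111 → (9.635,5.000)–(10.000,5.627)
cell (9,6): code 1011 → (10.000,6.454)–(9.797,7.000)
cell (9,7): code 0001 → (9.797,7.000)–(9.000,7.623)
cell (10,5): code 0010 → (10.000,5.627)–(10.231,6.000)
cell (10,6): code 0001 → (10.231,6.000)–(10.000,6.454)
total: 36 segments, chained into 1 closed loop(s), length Σ = 26.644413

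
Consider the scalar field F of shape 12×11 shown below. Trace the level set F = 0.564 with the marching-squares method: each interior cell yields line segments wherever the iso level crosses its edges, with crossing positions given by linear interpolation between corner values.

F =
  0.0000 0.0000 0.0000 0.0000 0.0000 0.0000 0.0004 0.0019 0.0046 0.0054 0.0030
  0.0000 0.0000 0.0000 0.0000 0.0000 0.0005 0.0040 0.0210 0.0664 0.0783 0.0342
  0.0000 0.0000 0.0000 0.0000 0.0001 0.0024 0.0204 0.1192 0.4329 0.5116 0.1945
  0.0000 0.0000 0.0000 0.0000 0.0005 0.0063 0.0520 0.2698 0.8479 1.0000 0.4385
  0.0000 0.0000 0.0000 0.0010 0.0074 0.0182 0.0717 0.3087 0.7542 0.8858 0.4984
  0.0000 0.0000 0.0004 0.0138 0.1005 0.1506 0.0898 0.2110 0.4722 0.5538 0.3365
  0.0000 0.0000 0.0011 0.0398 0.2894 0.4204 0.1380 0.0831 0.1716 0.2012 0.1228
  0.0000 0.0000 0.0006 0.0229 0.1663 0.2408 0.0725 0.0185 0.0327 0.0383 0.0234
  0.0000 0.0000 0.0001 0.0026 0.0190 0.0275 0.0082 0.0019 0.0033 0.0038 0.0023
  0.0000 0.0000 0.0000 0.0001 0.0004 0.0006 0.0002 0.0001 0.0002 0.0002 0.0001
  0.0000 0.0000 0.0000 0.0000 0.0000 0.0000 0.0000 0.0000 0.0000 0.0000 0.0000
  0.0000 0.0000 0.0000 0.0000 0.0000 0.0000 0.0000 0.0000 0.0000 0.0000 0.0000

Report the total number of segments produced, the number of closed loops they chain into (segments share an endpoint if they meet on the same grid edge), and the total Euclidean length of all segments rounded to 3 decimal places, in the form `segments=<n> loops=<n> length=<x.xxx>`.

cell (2,7): code 0100 → (2.316,8.000)–(3.000,7.509)
cell (2,8): code 1100 → (2.107,9.000)–(2.316,8.000)
cell (2,9): code 1000 → (3.000,9.776)–(2.107,9.000)
cell (3,7): code 0110 → (3.000,7.509)–(4.000,7.573)
cell (3,9): code 1001 → (4.000,9.831)–(3.000,9.776)
cell (4,7): code 0010 → (4.000,7.573)–(4.674,8.000)
cell (4,8): code 0011 → (4.674,8.000)–(4.969,9.000)
cell (4,9): code 0001 → (4.969,9.000)–(4.000,9.831)
total: 8 segments, chained into 1 closed loop(s), length Σ = 8.167636

segments=8 loops=1 length=8.168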